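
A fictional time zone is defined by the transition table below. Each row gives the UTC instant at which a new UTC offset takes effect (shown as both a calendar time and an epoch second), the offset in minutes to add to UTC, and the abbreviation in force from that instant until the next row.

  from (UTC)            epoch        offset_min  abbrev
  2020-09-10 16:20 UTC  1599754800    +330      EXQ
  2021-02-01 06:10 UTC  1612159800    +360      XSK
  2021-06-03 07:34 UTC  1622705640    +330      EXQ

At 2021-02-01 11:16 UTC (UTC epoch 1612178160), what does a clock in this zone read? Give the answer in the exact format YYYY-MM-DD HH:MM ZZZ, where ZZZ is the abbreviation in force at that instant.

Query: 2021-02-01 11:16 UTC
Rule 2/3 (XSK, +06:00): 2021-02-01 06:10 UTC ≤ query < 2021-06-03 07:34 UTC
11·60 + 16 + 360 = 1036 min
1036 = 0·1440 + 1036; 1036 = 17·60 + 16 → 17:16, same day
→ 2021-02-01 17:16 XSK

2021-02-01 17:16 XSK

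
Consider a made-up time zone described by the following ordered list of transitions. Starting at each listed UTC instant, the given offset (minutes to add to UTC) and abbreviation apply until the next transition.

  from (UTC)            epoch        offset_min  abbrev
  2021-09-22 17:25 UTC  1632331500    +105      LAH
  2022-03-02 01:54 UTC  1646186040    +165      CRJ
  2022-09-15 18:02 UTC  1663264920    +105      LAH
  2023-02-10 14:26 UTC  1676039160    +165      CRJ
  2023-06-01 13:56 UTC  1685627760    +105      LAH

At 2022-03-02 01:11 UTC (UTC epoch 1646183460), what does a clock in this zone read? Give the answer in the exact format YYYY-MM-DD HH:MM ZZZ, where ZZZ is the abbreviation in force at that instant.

2022-03-02 02:56 LAH

Query: 2022-03-02 01:11 UTC
Rule 1/5 (LAH, +01:45): 2021-09-22 17:25 UTC ≤ query < 2022-03-02 01:54 UTC
1·60 + 11 + 105 = 176 min
176 = 0·1440 + 176; 176 = 2·60 + 56 → 02:56, same day
→ 2022-03-02 02:56 LAH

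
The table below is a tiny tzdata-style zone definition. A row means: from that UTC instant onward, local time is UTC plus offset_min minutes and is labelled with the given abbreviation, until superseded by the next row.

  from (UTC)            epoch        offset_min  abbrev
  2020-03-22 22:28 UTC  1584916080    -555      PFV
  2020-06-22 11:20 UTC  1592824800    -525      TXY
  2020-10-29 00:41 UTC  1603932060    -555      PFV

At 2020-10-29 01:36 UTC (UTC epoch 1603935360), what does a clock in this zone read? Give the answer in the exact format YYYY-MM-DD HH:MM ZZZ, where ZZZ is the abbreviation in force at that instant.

2020-10-28 16:21 PFV

Query: 2020-10-29 01:36 UTC
Rule 3/3 (PFV, -09:15): 2020-10-29 00:41 UTC ≤ query < +∞
1·60 + 36 - 555 = -459 min
-459 = -1·1440 + 981; 981 = 16·60 + 21 → 16:21, 2020-10-29 - 1 day = 2020-10-28
→ 2020-10-28 16:21 PFV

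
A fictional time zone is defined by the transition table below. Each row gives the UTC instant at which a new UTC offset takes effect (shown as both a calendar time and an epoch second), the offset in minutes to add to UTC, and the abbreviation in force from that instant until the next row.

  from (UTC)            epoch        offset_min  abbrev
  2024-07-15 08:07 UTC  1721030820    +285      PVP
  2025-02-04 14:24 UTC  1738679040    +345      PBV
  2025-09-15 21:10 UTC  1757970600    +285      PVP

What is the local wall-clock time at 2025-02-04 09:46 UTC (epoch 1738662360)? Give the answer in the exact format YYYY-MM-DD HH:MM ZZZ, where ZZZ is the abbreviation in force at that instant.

Query: 2025-02-04 09:46 UTC
Rule 1/3 (PVP, +04:45): 2024-07-15 08:07 UTC ≤ query < 2025-02-04 14:24 UTC
9·60 + 46 + 285 = 871 min
871 = 0·1440 + 871; 871 = 14·60 + 31 → 14:31, same day
→ 2025-02-04 14:31 PVP

2025-02-04 14:31 PVP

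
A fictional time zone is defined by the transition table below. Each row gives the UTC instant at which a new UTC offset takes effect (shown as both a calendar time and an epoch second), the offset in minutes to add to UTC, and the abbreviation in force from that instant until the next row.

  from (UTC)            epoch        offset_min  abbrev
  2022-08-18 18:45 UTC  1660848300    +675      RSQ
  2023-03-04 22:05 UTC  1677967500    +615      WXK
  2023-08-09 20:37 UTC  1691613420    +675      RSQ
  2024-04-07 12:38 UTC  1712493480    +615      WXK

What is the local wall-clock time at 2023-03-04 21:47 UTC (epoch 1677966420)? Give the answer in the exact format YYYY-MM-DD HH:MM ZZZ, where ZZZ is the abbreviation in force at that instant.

2023-03-05 09:02 RSQ

Query: 2023-03-04 21:47 UTC
Rule 1/4 (RSQ, +11:15): 2022-08-18 18:45 UTC ≤ query < 2023-03-04 22:05 UTC
21·60 + 47 + 675 = 1982 min
1982 = 1·1440 + 542; 542 = 9·60 + 2 → 09:02, 2023-03-04 + 1 day = 2023-03-05
→ 2023-03-05 09:02 RSQ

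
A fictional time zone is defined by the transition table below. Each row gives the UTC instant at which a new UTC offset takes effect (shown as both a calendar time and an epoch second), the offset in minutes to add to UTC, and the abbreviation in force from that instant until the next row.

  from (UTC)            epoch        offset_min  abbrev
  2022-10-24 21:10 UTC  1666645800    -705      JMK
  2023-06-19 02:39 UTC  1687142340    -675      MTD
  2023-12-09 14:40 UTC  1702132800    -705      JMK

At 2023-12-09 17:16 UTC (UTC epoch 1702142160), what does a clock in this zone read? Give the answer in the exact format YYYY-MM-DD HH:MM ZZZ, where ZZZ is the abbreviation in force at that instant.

Query: 2023-12-09 17:16 UTC
Rule 3/3 (JMK, -11:45): 2023-12-09 14:40 UTC ≤ query < +∞
17·60 + 16 - 705 = 331 min
331 = 0·1440 + 331; 331 = 5·60 + 31 → 05:31, same day
→ 2023-12-09 05:31 JMK

2023-12-09 05:31 JMK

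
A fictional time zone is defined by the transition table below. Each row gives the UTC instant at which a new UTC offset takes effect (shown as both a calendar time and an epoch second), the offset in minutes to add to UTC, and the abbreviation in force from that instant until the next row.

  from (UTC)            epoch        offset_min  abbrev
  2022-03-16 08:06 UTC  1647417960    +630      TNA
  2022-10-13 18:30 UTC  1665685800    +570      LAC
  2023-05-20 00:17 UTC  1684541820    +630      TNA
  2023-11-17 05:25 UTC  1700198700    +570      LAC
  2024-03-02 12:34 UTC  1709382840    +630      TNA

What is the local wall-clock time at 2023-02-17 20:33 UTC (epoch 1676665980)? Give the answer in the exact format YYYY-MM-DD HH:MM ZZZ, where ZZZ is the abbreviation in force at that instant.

Query: 2023-02-17 20:33 UTC
Rule 2/5 (LAC, +09:30): 2022-10-13 18:30 UTC ≤ query < 2023-05-20 00:17 UTC
20·60 + 33 + 570 = 1803 min
1803 = 1·1440 + 363; 363 = 6·60 + 3 → 06:03, 2023-02-17 + 1 day = 2023-02-18
→ 2023-02-18 06:03 LAC

2023-02-18 06:03 LAC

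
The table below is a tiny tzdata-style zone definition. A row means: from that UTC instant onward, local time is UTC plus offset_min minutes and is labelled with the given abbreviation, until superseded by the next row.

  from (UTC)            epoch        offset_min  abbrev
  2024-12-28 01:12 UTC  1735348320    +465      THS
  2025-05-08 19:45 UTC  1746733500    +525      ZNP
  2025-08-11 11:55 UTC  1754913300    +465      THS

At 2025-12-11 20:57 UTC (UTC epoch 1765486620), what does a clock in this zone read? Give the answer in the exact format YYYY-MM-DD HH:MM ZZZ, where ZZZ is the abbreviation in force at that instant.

Query: 2025-12-11 20:57 UTC
Rule 3/3 (THS, +07:45): 2025-08-11 11:55 UTC ≤ query < +∞
20·60 + 57 + 465 = 1722 min
1722 = 1·1440 + 282; 282 = 4·60 + 42 → 04:42, 2025-12-11 + 1 day = 2025-12-12
→ 2025-12-12 04:42 THS

2025-12-12 04:42 THS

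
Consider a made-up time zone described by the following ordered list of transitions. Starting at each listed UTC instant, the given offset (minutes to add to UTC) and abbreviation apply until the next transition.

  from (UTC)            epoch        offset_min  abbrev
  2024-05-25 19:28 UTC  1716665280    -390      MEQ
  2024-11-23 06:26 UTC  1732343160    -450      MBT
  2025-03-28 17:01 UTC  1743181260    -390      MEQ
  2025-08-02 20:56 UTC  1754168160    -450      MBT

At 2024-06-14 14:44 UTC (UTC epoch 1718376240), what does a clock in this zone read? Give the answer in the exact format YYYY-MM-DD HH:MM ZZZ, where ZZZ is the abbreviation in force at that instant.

Query: 2024-06-14 14:44 UTC
Rule 1/4 (MEQ, -06:30): 2024-05-25 19:28 UTC ≤ query < 2024-11-23 06:26 UTC
14·60 + 44 - 390 = 494 min
494 = 0·1440 + 494; 494 = 8·60 + 14 → 08:14, same day
→ 2024-06-14 08:14 MEQ

2024-06-14 08:14 MEQ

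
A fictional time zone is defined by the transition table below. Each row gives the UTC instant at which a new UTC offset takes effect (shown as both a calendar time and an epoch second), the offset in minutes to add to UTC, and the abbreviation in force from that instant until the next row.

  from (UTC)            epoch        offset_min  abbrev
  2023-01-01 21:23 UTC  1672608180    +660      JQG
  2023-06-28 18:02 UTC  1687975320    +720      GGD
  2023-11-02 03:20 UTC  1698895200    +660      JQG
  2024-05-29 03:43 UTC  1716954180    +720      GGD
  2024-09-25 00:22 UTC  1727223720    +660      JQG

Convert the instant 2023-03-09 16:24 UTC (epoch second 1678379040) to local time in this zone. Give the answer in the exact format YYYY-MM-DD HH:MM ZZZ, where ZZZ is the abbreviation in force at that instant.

Query: 2023-03-09 16:24 UTC
Rule 1/5 (JQG, +11:00): 2023-01-01 21:23 UTC ≤ query < 2023-06-28 18:02 UTC
16·60 + 24 + 660 = 1644 min
1644 = 1·1440 + 204; 204 = 3·60 + 24 → 03:24, 2023-03-09 + 1 day = 2023-03-10
→ 2023-03-10 03:24 JQG

2023-03-10 03:24 JQG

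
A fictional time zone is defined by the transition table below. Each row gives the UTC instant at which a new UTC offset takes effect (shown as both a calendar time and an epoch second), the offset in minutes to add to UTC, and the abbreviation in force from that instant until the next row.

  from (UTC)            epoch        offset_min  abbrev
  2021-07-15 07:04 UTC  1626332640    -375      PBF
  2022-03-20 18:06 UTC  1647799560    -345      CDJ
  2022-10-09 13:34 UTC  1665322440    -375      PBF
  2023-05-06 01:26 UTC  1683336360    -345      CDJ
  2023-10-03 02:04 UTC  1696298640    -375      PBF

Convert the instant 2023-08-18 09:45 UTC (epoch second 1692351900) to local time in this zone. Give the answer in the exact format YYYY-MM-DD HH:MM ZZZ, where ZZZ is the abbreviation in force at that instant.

2023-08-18 04:00 CDJ

Query: 2023-08-18 09:45 UTC
Rule 4/5 (CDJ, -05:45): 2023-05-06 01:26 UTC ≤ query < 2023-10-03 02:04 UTC
9·60 + 45 - 345 = 240 min
240 = 0·1440 + 240; 240 = 4·60 + 0 → 04:00, same day
→ 2023-08-18 04:00 CDJ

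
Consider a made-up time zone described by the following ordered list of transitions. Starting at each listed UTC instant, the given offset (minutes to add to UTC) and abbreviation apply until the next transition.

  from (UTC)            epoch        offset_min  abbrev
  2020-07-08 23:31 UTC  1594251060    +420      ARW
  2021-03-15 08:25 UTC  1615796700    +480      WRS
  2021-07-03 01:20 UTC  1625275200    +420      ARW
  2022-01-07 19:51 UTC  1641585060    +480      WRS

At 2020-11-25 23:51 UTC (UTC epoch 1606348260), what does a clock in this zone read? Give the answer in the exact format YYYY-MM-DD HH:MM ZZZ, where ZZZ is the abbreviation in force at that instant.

2020-11-26 06:51 ARW

Query: 2020-11-25 23:51 UTC
Rule 1/4 (ARW, +07:00): 2020-07-08 23:31 UTC ≤ query < 2021-03-15 08:25 UTC
23·60 + 51 + 420 = 1851 min
1851 = 1·1440 + 411; 411 = 6·60 + 51 → 06:51, 2020-11-25 + 1 day = 2020-11-26
→ 2020-11-26 06:51 ARW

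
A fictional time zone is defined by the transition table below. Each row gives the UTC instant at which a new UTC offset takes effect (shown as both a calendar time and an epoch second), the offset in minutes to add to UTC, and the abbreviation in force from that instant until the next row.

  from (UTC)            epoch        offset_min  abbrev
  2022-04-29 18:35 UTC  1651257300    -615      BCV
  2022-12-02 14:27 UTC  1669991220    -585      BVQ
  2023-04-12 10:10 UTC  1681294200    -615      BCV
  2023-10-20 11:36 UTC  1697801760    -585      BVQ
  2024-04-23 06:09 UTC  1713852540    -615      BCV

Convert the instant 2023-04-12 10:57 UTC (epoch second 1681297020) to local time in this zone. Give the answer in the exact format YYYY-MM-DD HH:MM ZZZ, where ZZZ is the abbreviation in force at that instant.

2023-04-12 00:42 BCV

Query: 2023-04-12 10:57 UTC
Rule 3/5 (BCV, -10:15): 2023-04-12 10:10 UTC ≤ query < 2023-10-20 11:36 UTC
10·60 + 57 - 615 = 42 min
42 = 0·1440 + 42; 42 = 0·60 + 42 → 00:42, same day
→ 2023-04-12 00:42 BCV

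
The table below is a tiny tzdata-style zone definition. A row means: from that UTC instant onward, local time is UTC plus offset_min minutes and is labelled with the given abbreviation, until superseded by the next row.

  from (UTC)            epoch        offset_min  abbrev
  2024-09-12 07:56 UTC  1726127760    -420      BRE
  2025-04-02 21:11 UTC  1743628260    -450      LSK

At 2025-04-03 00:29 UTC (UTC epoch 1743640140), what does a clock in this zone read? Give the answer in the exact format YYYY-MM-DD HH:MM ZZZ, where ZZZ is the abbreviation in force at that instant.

Query: 2025-04-03 00:29 UTC
Rule 2/2 (LSK, -07:30): 2025-04-02 21:11 UTC ≤ query < +∞
0·60 + 29 - 450 = -421 min
-421 = -1·1440 + 1019; 1019 = 16·60 + 59 → 16:59, 2025-04-03 - 1 day = 2025-04-02
→ 2025-04-02 16:59 LSK

2025-04-02 16:59 LSK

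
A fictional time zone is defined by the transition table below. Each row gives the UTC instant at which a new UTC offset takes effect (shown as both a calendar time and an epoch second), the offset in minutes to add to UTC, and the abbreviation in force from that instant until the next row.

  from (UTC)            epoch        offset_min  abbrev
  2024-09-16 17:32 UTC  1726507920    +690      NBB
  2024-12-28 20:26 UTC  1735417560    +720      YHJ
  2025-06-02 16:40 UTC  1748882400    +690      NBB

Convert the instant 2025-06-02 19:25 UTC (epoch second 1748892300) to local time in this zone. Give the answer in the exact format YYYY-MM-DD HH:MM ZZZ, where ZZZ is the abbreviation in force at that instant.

Query: 2025-06-02 19:25 UTC
Rule 3/3 (NBB, +11:30): 2025-06-02 16:40 UTC ≤ query < +∞
19·60 + 25 + 690 = 1855 min
1855 = 1·1440 + 415; 415 = 6·60 + 55 → 06:55, 2025-06-02 + 1 day = 2025-06-03
→ 2025-06-03 06:55 NBB

2025-06-03 06:55 NBB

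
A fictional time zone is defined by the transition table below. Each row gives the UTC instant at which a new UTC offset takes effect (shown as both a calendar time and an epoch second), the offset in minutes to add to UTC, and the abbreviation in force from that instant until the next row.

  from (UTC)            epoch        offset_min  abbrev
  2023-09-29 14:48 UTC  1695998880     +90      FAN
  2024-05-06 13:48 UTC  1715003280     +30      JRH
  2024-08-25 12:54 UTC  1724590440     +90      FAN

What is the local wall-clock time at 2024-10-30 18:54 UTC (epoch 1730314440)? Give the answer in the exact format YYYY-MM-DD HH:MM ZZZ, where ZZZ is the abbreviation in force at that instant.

Query: 2024-10-30 18:54 UTC
Rule 3/3 (FAN, +01:30): 2024-08-25 12:54 UTC ≤ query < +∞
18·60 + 54 + 90 = 1224 min
1224 = 0·1440 + 1224; 1224 = 20·60 + 24 → 20:24, same day
→ 2024-10-30 20:24 FAN

2024-10-30 20:24 FAN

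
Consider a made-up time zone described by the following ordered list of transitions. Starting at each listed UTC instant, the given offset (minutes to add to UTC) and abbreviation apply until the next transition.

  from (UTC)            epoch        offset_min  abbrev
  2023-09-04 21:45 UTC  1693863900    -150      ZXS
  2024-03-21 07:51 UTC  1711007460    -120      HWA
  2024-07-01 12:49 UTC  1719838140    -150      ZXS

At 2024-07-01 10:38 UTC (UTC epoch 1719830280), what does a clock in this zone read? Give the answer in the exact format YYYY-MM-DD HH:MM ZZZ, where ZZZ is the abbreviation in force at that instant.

Query: 2024-07-01 10:38 UTC
Rule 2/3 (HWA, -02:00): 2024-03-21 07:51 UTC ≤ query < 2024-07-01 12:49 UTC
10·60 + 38 - 120 = 518 min
518 = 0·1440 + 518; 518 = 8·60 + 38 → 08:38, same day
→ 2024-07-01 08:38 HWA

2024-07-01 08:38 HWA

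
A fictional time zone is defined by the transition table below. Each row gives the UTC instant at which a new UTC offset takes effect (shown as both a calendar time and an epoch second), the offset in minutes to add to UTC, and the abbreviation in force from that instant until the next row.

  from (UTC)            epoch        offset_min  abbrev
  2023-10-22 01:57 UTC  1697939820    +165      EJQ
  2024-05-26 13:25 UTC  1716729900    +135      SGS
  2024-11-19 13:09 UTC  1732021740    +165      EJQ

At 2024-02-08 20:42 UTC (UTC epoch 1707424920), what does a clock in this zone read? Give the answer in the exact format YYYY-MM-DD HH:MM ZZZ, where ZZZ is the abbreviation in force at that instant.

2024-02-08 23:27 EJQ

Query: 2024-02-08 20:42 UTC
Rule 1/3 (EJQ, +02:45): 2023-10-22 01:57 UTC ≤ query < 2024-05-26 13:25 UTC
20·60 + 42 + 165 = 1407 min
1407 = 0·1440 + 1407; 1407 = 23·60 + 27 → 23:27, same day
→ 2024-02-08 23:27 EJQ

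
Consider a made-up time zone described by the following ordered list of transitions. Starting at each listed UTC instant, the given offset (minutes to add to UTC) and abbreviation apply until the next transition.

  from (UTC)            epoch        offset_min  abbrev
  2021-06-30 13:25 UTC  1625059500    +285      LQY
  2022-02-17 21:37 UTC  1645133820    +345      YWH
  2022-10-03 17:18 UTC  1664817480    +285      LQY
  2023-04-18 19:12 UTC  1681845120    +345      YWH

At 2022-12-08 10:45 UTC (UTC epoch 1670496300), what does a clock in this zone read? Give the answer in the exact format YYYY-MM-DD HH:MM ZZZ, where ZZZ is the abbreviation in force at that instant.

2022-12-08 15:30 LQY

Query: 2022-12-08 10:45 UTC
Rule 3/4 (LQY, +04:45): 2022-10-03 17:18 UTC ≤ query < 2023-04-18 19:12 UTC
10·60 + 45 + 285 = 930 min
930 = 0·1440 + 930; 930 = 15·60 + 30 → 15:30, same day
→ 2022-12-08 15:30 LQY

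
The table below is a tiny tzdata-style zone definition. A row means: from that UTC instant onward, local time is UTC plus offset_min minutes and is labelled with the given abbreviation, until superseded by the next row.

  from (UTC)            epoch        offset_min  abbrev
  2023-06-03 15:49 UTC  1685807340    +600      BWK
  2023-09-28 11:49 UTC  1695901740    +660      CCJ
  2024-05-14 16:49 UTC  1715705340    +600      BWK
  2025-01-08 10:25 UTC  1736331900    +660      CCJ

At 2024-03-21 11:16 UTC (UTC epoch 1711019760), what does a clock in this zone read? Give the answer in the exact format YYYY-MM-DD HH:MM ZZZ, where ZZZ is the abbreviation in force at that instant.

2024-03-21 22:16 CCJ

Query: 2024-03-21 11:16 UTC
Rule 2/4 (CCJ, +11:00): 2023-09-28 11:49 UTC ≤ query < 2024-05-14 16:49 UTC
11·60 + 16 + 660 = 1336 min
1336 = 0·1440 + 1336; 1336 = 22·60 + 16 → 22:16, same day
→ 2024-03-21 22:16 CCJ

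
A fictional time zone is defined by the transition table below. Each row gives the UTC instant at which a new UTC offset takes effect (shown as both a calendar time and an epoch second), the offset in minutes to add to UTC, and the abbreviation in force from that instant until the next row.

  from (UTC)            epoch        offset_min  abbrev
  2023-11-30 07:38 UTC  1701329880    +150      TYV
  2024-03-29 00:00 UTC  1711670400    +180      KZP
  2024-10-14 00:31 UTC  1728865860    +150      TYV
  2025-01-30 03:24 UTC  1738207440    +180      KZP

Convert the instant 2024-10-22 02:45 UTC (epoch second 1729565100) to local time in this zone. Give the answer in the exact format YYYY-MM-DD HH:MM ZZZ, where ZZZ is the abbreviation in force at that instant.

2024-10-22 05:15 TYV

Query: 2024-10-22 02:45 UTC
Rule 3/4 (TYV, +02:30): 2024-10-14 00:31 UTC ≤ query < 2025-01-30 03:24 UTC
2·60 + 45 + 150 = 315 min
315 = 0·1440 + 315; 315 = 5·60 + 15 → 05:15, same day
→ 2024-10-22 05:15 TYV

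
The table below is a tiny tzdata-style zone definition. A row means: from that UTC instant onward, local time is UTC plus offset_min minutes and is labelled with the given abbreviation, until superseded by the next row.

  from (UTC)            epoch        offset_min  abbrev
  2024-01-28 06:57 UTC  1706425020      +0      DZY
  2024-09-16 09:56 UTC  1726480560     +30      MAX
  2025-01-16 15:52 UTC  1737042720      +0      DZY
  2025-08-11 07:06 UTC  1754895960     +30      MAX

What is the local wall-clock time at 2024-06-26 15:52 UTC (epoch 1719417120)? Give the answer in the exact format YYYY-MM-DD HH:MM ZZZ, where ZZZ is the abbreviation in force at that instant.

Query: 2024-06-26 15:52 UTC
Rule 1/4 (DZY, +00:00): 2024-01-28 06:57 UTC ≤ query < 2024-09-16 09:56 UTC
15·60 + 52 + 0 = 952 min
952 = 0·1440 + 952; 952 = 15·60 + 52 → 15:52, same day
→ 2024-06-26 15:52 DZY

2024-06-26 15:52 DZY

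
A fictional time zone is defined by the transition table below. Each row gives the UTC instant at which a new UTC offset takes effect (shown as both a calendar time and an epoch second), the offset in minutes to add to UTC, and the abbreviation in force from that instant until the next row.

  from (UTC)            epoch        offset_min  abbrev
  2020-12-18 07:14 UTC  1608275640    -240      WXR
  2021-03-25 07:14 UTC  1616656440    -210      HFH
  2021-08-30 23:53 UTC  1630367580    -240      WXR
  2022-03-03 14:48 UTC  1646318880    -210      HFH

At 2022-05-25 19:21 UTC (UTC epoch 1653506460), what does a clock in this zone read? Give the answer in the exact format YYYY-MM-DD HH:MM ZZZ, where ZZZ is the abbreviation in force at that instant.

2022-05-25 15:51 HFH

Query: 2022-05-25 19:21 UTC
Rule 4/4 (HFH, -03:30): 2022-03-03 14:48 UTC ≤ query < +∞
19·60 + 21 - 210 = 951 min
951 = 0·1440 + 951; 951 = 15·60 + 51 → 15:51, same day
→ 2022-05-25 15:51 HFH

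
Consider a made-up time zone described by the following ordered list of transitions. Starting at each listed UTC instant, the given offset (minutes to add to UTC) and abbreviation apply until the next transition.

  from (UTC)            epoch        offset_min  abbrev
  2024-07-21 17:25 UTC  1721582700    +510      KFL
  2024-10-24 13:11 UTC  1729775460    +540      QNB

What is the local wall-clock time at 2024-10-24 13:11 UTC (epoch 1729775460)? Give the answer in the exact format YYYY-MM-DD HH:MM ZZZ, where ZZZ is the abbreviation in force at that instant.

Query: 2024-10-24 13:11 UTC
Rule 2/2 (QNB, +09:00): 2024-10-24 13:11 UTC ≤ query < +∞
13·60 + 11 + 540 = 1331 min
1331 = 0·1440 + 1331; 1331 = 22·60 + 11 → 22:11, same day
→ 2024-10-24 22:11 QNB

2024-10-24 22:11 QNB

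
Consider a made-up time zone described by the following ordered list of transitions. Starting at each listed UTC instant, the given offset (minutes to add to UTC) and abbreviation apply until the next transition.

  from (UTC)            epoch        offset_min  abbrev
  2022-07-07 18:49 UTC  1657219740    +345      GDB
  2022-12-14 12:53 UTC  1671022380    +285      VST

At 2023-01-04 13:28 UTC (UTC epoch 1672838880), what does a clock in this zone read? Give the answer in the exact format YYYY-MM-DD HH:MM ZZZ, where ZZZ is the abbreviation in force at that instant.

Query: 2023-01-04 13:28 UTC
Rule 2/2 (VST, +04:45): 2022-12-14 12:53 UTC ≤ query < +∞
13·60 + 28 + 285 = 1093 min
1093 = 0·1440 + 1093; 1093 = 18·60 + 13 → 18:13, same day
→ 2023-01-04 18:13 VST

2023-01-04 18:13 VST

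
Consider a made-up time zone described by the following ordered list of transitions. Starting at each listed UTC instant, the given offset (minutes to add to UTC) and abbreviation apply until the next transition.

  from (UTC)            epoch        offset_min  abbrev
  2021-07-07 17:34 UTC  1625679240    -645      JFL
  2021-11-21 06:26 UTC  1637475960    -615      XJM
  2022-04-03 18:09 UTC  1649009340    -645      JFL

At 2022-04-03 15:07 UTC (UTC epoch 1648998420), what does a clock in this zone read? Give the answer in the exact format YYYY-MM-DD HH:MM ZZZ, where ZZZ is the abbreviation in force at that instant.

Query: 2022-04-03 15:07 UTC
Rule 2/3 (XJM, -10:15): 2021-11-21 06:26 UTC ≤ query < 2022-04-03 18:09 UTC
15·60 + 7 - 615 = 292 min
292 = 0·1440 + 292; 292 = 4·60 + 52 → 04:52, same day
→ 2022-04-03 04:52 XJM

2022-04-03 04:52 XJM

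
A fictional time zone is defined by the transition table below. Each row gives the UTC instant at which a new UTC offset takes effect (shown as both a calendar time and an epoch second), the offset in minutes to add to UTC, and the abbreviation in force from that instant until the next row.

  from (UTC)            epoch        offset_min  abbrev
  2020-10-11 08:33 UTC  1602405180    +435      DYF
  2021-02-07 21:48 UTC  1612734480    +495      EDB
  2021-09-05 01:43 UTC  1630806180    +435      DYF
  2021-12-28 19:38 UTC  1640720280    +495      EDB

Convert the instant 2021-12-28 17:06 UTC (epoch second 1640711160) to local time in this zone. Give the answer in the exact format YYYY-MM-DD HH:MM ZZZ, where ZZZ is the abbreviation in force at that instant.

2021-12-29 00:21 DYF

Query: 2021-12-28 17:06 UTC
Rule 3/4 (DYF, +07:15): 2021-09-05 01:43 UTC ≤ query < 2021-12-28 19:38 UTC
17·60 + 6 + 435 = 1461 min
1461 = 1·1440 + 21; 21 = 0·60 + 21 → 00:21, 2021-12-28 + 1 day = 2021-12-29
→ 2021-12-29 00:21 DYF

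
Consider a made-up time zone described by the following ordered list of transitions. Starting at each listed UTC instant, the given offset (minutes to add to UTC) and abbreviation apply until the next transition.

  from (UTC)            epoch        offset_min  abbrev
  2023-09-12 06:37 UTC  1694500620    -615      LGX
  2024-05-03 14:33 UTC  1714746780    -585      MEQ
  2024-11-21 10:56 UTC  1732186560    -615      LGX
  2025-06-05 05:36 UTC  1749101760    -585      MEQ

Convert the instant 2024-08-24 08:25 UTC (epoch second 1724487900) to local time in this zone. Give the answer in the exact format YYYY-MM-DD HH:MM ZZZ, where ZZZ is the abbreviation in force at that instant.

Query: 2024-08-24 08:25 UTC
Rule 2/4 (MEQ, -09:45): 2024-05-03 14:33 UTC ≤ query < 2024-11-21 10:56 UTC
8·60 + 25 - 585 = -80 min
-80 = -1·1440 + 1360; 1360 = 22·60 + 40 → 22:40, 2024-08-24 - 1 day = 2024-08-23
→ 2024-08-23 22:40 MEQ

2024-08-23 22:40 MEQ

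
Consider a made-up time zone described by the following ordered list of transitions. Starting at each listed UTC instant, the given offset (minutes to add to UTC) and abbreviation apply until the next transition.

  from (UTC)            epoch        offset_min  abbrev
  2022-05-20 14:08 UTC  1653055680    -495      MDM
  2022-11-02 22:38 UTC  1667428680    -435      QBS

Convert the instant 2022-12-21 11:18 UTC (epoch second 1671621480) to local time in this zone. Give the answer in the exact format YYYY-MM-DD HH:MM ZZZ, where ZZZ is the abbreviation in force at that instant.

Query: 2022-12-21 11:18 UTC
Rule 2/2 (QBS, -07:15): 2022-11-02 22:38 UTC ≤ query < +∞
11·60 + 18 - 435 = 243 min
243 = 0·1440 + 243; 243 = 4·60 + 3 → 04:03, same day
→ 2022-12-21 04:03 QBS

2022-12-21 04:03 QBS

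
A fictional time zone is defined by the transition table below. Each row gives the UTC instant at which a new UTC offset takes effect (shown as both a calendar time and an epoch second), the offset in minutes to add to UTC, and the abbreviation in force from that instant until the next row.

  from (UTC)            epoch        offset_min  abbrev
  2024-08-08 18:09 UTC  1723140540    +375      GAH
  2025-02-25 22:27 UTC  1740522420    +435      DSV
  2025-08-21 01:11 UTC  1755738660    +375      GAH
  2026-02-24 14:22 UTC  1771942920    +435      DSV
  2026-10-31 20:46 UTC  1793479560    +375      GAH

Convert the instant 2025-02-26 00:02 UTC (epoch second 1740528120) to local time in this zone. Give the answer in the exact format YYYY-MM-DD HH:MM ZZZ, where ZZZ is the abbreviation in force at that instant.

Query: 2025-02-26 00:02 UTC
Rule 2/5 (DSV, +07:15): 2025-02-25 22:27 UTC ≤ query < 2025-08-21 01:11 UTC
0·60 + 2 + 435 = 437 min
437 = 0·1440 + 437; 437 = 7·60 + 17 → 07:17, same day
→ 2025-02-26 07:17 DSV

2025-02-26 07:17 DSV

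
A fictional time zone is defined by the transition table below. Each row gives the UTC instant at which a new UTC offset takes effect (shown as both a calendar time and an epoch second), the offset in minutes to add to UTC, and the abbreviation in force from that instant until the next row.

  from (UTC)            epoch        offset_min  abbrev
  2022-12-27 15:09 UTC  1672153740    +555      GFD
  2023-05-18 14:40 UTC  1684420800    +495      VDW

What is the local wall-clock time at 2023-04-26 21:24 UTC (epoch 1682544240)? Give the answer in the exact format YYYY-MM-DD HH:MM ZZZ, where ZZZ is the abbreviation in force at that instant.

Query: 2023-04-26 21:24 UTC
Rule 1/2 (GFD, +09:15): 2022-12-27 15:09 UTC ≤ query < 2023-05-18 14:40 UTC
21·60 + 24 + 555 = 1839 min
1839 = 1·1440 + 399; 399 = 6·60 + 39 → 06:39, 2023-04-26 + 1 day = 2023-04-27
→ 2023-04-27 06:39 GFD

2023-04-27 06:39 GFD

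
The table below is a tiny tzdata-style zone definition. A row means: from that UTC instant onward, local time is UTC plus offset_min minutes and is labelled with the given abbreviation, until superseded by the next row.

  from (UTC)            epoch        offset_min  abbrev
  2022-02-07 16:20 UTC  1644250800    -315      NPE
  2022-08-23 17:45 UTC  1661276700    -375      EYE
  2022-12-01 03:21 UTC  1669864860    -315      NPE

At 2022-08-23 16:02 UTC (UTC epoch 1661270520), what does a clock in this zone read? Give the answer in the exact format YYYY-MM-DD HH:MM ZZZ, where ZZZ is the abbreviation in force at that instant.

Query: 2022-08-23 16:02 UTC
Rule 1/3 (NPE, -05:15): 2022-02-07 16:20 UTC ≤ query < 2022-08-23 17:45 UTC
16·60 + 2 - 315 = 647 min
647 = 0·1440 + 647; 647 = 10·60 + 47 → 10:47, same day
→ 2022-08-23 10:47 NPE

2022-08-23 10:47 NPE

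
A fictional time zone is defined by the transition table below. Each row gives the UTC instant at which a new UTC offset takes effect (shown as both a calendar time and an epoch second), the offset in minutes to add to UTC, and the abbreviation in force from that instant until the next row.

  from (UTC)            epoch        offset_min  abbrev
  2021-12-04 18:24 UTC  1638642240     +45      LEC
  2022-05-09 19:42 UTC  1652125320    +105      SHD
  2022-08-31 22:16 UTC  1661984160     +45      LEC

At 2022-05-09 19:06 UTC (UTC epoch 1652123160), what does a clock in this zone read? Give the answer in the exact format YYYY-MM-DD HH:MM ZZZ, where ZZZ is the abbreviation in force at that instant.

2022-05-09 19:51 LEC

Query: 2022-05-09 19:06 UTC
Rule 1/3 (LEC, +00:45): 2021-12-04 18:24 UTC ≤ query < 2022-05-09 19:42 UTC
19·60 + 6 + 45 = 1191 min
1191 = 0·1440 + 1191; 1191 = 19·60 + 51 → 19:51, same day
→ 2022-05-09 19:51 LEC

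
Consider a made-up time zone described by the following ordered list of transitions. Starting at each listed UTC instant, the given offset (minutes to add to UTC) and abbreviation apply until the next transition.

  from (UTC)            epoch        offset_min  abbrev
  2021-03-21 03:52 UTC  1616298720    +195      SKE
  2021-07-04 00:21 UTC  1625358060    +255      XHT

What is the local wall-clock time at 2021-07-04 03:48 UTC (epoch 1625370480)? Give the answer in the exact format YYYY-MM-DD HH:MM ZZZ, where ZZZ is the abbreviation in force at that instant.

Query: 2021-07-04 03:48 UTC
Rule 2/2 (XHT, +04:15): 2021-07-04 00:21 UTC ≤ query < +∞
3·60 + 48 + 255 = 483 min
483 = 0·1440 + 483; 483 = 8·60 + 3 → 08:03, same day
→ 2021-07-04 08:03 XHT

2021-07-04 08:03 XHT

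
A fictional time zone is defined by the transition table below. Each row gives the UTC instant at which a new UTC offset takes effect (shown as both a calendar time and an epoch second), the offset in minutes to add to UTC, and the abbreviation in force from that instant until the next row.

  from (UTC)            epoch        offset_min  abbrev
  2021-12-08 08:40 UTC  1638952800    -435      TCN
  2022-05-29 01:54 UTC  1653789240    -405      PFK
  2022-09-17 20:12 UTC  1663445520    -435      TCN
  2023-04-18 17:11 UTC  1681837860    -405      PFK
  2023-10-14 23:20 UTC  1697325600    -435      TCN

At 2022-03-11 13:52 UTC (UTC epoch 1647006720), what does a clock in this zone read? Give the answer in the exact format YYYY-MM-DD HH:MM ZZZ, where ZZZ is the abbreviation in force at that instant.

Query: 2022-03-11 13:52 UTC
Rule 1/5 (TCN, -07:15): 2021-12-08 08:40 UTC ≤ query < 2022-05-29 01:54 UTC
13·60 + 52 - 435 = 397 min
397 = 0·1440 + 397; 397 = 6·60 + 37 → 06:37, same day
→ 2022-03-11 06:37 TCN

2022-03-11 06:37 TCN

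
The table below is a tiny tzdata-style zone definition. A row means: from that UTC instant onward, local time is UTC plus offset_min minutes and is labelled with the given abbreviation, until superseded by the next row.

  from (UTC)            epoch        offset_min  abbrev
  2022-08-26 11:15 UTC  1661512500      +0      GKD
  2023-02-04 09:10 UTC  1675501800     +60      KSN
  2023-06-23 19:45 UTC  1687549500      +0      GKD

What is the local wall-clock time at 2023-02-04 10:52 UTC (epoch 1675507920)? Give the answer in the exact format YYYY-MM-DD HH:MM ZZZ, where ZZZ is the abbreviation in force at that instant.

Query: 2023-02-04 10:52 UTC
Rule 2/3 (KSN, +01:00): 2023-02-04 09:10 UTC ≤ query < 2023-06-23 19:45 UTC
10·60 + 52 + 60 = 712 min
712 = 0·1440 + 712; 712 = 11·60 + 52 → 11:52, same day
→ 2023-02-04 11:52 KSN

2023-02-04 11:52 KSN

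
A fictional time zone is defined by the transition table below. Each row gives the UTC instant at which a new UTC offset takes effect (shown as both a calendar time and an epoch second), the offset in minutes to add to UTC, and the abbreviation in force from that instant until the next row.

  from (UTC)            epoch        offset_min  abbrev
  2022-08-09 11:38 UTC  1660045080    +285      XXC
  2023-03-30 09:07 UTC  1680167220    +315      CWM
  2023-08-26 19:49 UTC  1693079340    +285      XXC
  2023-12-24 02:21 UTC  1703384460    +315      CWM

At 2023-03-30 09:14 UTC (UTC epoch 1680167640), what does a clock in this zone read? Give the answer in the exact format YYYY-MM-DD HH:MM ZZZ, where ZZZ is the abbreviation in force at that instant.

2023-03-30 14:29 CWM

Query: 2023-03-30 09:14 UTC
Rule 2/4 (CWM, +05:15): 2023-03-30 09:07 UTC ≤ query < 2023-08-26 19:49 UTC
9·60 + 14 + 315 = 869 min
869 = 0·1440 + 869; 869 = 14·60 + 29 → 14:29, same day
→ 2023-03-30 14:29 CWM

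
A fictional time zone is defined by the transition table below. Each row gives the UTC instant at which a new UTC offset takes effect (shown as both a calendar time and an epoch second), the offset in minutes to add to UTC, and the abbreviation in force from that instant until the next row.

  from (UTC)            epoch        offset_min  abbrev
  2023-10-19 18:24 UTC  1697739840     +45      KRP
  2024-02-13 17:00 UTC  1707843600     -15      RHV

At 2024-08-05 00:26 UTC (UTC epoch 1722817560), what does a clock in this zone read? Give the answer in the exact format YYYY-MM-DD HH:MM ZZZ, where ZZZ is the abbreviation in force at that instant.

Query: 2024-08-05 00:26 UTC
Rule 2/2 (RHV, -00:15): 2024-02-13 17:00 UTC ≤ query < +∞
0·60 + 26 - 15 = 11 min
11 = 0·1440 + 11; 11 = 0·60 + 11 → 00:11, same day
→ 2024-08-05 00:11 RHV

2024-08-05 00:11 RHV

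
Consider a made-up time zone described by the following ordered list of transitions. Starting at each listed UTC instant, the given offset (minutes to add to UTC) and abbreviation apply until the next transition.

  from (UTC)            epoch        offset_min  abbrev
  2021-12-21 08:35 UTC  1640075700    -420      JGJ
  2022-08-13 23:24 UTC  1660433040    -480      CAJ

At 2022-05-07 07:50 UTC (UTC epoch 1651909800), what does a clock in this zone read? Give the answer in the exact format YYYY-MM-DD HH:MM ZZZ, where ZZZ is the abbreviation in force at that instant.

Query: 2022-05-07 07:50 UTC
Rule 1/2 (JGJ, -07:00): 2021-12-21 08:35 UTC ≤ query < 2022-08-13 23:24 UTC
7·60 + 50 - 420 = 50 min
50 = 0·1440 + 50; 50 = 0·60 + 50 → 00:50, same day
→ 2022-05-07 00:50 JGJ

2022-05-07 00:50 JGJ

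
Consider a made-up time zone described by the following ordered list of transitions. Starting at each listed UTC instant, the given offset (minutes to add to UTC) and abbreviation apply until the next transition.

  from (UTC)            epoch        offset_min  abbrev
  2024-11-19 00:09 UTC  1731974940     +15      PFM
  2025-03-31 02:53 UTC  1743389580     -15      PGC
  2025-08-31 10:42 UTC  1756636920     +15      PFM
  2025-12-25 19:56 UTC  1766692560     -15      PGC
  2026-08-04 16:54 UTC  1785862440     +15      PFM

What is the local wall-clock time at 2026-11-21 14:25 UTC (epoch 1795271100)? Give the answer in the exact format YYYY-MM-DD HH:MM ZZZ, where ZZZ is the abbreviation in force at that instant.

Query: 2026-11-21 14:25 UTC
Rule 5/5 (PFM, +00:15): 2026-08-04 16:54 UTC ≤ query < +∞
14·60 + 25 + 15 = 880 min
880 = 0·1440 + 880; 880 = 14·60 + 40 → 14:40, same day
→ 2026-11-21 14:40 PFM

2026-11-21 14:40 PFM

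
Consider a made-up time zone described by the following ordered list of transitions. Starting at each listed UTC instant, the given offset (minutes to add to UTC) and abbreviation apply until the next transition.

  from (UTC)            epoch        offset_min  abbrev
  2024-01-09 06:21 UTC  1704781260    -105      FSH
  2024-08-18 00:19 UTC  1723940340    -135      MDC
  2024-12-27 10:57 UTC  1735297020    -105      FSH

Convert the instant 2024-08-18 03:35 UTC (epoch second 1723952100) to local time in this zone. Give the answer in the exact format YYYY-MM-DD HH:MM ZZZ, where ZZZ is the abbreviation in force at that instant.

2024-08-18 01:20 MDC

Query: 2024-08-18 03:35 UTC
Rule 2/3 (MDC, -02:15): 2024-08-18 00:19 UTC ≤ query < 2024-12-27 10:57 UTC
3·60 + 35 - 135 = 80 min
80 = 0·1440 + 80; 80 = 1·60 + 20 → 01:20, same day
→ 2024-08-18 01:20 MDC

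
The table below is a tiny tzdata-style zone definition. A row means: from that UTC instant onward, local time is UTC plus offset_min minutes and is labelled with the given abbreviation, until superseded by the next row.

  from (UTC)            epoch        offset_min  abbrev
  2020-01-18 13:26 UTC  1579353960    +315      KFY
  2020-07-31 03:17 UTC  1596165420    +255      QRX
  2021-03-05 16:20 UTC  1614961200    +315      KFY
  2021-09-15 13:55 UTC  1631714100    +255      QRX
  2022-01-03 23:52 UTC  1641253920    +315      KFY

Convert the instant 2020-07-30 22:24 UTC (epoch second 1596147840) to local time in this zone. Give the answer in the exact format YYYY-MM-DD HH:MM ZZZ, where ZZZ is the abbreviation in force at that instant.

Query: 2020-07-30 22:24 UTC
Rule 1/5 (KFY, +05:15): 2020-01-18 13:26 UTC ≤ query < 2020-07-31 03:17 UTC
22·60 + 24 + 315 = 1659 min
1659 = 1·1440 + 219; 219 = 3·60 + 39 → 03:39, 2020-07-30 + 1 day = 2020-07-31
→ 2020-07-31 03:39 KFY

2020-07-31 03:39 KFY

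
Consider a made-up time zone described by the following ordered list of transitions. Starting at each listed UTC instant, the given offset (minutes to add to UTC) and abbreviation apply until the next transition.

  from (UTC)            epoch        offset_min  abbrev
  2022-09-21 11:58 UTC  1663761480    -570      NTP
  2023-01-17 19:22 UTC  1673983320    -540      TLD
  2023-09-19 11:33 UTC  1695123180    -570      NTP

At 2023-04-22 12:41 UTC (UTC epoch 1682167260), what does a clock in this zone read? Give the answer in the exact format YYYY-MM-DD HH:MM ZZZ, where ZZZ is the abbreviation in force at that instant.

Query: 2023-04-22 12:41 UTC
Rule 2/3 (TLD, -09:00): 2023-01-17 19:22 UTC ≤ query < 2023-09-19 11:33 UTC
12·60 + 41 - 540 = 221 min
221 = 0·1440 + 221; 221 = 3·60 + 41 → 03:41, same day
→ 2023-04-22 03:41 TLD

2023-04-22 03:41 TLD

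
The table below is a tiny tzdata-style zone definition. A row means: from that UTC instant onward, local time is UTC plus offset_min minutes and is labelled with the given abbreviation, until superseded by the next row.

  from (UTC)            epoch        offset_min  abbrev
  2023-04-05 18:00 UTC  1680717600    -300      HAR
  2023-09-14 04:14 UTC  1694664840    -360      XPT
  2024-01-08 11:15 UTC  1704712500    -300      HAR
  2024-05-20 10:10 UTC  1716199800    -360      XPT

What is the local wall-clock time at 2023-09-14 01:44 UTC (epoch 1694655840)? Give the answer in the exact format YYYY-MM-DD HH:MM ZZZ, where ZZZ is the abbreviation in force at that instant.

2023-09-13 20:44 HAR

Query: 2023-09-14 01:44 UTC
Rule 1/4 (HAR, -05:00): 2023-04-05 18:00 UTC ≤ query < 2023-09-14 04:14 UTC
1·60 + 44 - 300 = -196 min
-196 = -1·1440 + 1244; 1244 = 20·60 + 44 → 20:44, 2023-09-14 - 1 day = 2023-09-13
→ 2023-09-13 20:44 HAR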